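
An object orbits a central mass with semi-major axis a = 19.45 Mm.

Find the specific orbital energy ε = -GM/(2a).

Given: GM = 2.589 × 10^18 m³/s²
a = 19.45 Mm = 1.945 × 10^7 m
GM = 2.589 × 10^18 m³/s²
2a = 3.89 × 10^7 m
ε = −GM/(2a) = -6.65553 × 10^10 J/kg ≈ -66.56 GJ/kg

Final answer: -66.56 GJ/kg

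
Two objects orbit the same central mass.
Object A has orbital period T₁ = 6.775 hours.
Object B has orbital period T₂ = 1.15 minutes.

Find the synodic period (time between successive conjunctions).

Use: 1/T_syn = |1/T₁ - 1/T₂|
T₁ = 6.775 hours = 24390 s
T₂ = 1.15 minutes = 69 s
1/T₁ = 4.10004 × 10^-5 s⁻¹
1/T₂ = 0.0144928 s⁻¹
|1/T₁ − 1/T₂| = 0.0144518 s⁻¹
T_syn = 1 / |1/T₁ − 1/T₂| = 69.1958 s ≈ 1.153 minutes

Final answer: T_syn = 1.153 minutes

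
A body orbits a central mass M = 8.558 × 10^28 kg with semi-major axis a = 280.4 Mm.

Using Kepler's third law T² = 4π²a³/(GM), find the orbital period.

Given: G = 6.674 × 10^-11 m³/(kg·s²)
M = 8.558 × 10^28 kg
GM = G × M = 6.674 × 10^-11 × 8.558 × 10^28 = 5.71161 × 10^18 m³/s²
a = 280.4 Mm = 2.804 × 10^8 m
a³ = 2.20462 × 10^25 m³
T = 2π √(a³/GM) = 2π √((2.20462 × 10^25) / (5.71161 × 10^18)) = 2π × 1964.66 s
T = 12344.3 s ≈ 3.429 hours

Final answer: 3.429 hours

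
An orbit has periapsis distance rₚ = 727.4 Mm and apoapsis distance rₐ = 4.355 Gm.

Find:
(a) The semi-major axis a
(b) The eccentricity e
rₚ = 727.4 Mm = 7.274 × 10^8 m
rₐ = 4.355 Gm = 4.355 × 10^9 m
(a) a = (rₚ + rₐ)/2 = 2.5412 × 10^9 m ≈ 2.541 Gm
(b) e = (rₐ − rₚ)/(rₐ + rₚ) = (3.6276 × 10^9) / (5.0824 × 10^9) = 0.713757

Final answer:
(a) a = 2.541 Gm
(b) e = 0.7138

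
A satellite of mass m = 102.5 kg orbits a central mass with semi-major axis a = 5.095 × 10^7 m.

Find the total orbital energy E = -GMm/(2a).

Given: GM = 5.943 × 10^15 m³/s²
a = 5.095 × 10^7 m
GM = 5.943 × 10^15 m³/s²
2a = 1.019 × 10^8 m
GMm = 5.943 × 10^15 × 102.5 = 6.09158 × 10^17 m³·kg/s²
E = −GMm/(2a) = -5.97799 × 10^9 J ≈ -5.978 GJ

Final answer: -5.978 GJ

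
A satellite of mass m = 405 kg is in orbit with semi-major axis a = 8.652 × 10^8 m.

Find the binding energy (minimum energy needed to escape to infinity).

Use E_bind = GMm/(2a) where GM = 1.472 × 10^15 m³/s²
a = 8.652 × 10^8 m
GM = 1.472 × 10^15 m³/s²
m = 405 kg
GMm = 1.472 × 10^15 × 405 = 5.9616 × 10^17 m³·kg/s²
2a = 1.7304 × 10^9 m
E_bind = GMm/(2a) = 3.44521 × 10^8 J ≈ 344.5 MJ

Final answer: 344.5 MJ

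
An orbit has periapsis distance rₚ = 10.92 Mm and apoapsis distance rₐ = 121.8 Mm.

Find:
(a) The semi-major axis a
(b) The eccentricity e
rₚ = 10.92 Mm = 1.092 × 10^7 m
rₐ = 121.8 Mm = 1.218 × 10^8 m
(a) a = (rₚ + rₐ)/2 = 6.636 × 10^7 m ≈ 66.36 Mm
(b) e = (rₐ − rₚ)/(rₐ + rₚ) = (1.1088 × 10^8) / (1.3272 × 10^8) = 0.835443

Final answer:
(a) a = 66.36 Mm
(b) e = 0.8354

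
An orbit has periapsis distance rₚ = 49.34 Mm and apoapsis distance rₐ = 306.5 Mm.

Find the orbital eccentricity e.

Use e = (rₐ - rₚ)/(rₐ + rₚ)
rₚ = 49.34 Mm = 4.934 × 10^7 m
rₐ = 306.5 Mm = 3.065 × 10^8 m
rₐ − rₚ = 2.5716 × 10^8 m
rₐ + rₚ = 3.5584 × 10^8 m
e = (rₐ − rₚ)/(rₐ + rₚ) = 0.722684

Final answer: e = 0.7227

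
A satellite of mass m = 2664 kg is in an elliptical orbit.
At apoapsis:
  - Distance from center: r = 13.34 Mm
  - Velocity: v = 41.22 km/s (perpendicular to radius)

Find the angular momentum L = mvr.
r = 13.34 Mm = 1.334 × 10^7 m
v = 41.22 km/s = 41220 m/s
vr = 41220 × 1.334 × 10^7 = 5.49875 × 10^11 m²/s
L = m × vr = 2664 × 5.49875 × 10^11 = 1.46487 × 10^15 kg·m²/s ≈ 1.465 × 10^15 kg·m²/s

Final answer: L = 1.465 × 10^15 kg·m²/s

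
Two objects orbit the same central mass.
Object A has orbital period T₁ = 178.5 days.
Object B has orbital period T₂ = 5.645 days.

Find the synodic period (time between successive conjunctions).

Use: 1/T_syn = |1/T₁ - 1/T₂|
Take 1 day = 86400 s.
T₁ = 178.5 days = 1.54224 × 10^7 s
T₂ = 5.645 days = 487728 s
1/T₁ = 6.48408 × 10^-8 s⁻¹
1/T₂ = 2.05032 × 10^-6 s⁻¹
|1/T₁ − 1/T₂| = 1.98548 × 10^-6 s⁻¹
T_syn = 1 / |1/T₁ − 1/T₂| = 503656 s ≈ 5.829 days

Final answer: T_syn = 5.829 days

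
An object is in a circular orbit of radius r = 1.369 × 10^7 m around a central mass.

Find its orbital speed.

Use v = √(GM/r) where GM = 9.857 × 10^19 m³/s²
r = 1.369 × 10^7 m
GM = 9.857 × 10^19 m³/s²
GM/r = (9.857 × 10^19) / (1.369 × 10^7) = 7.20015 × 10^12 m²/s²
v = √(GM/r) = 2.68331 × 10^6 m/s ≈ 2683 km/s

Final answer: 2683 km/s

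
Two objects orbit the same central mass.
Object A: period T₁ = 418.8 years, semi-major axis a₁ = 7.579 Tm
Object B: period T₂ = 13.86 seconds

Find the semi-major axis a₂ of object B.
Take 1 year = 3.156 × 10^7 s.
T₁ = 418.8 years = 1.32173 × 10^10 s
T₂ = 13.86 seconds
a₁ = 7.579 Tm = 7.579 × 10^12 m
Kepler's third law: (T₂/T₁)² = (a₂/a₁)³  ⇒  a₂ = a₁ (T₂/T₁)^(2/3)
T₂/T₁ = 1.04862 × 10^-9
(T₂/T₁)^(2/3) = 1.03216 × 10^-6
a₂ = 7.579 × 10^12 m × 1.03216 × 10^-6 = 7.82273 × 10^6 m ≈ 7.823 Mm

Final answer: a₂ = 7.823 Mm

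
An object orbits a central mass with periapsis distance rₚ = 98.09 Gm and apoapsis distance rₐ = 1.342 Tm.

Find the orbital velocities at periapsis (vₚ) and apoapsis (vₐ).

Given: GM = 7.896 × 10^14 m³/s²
rₚ = 98.09 Gm = 9.809 × 10^10 m
rₐ = 1.342 Tm = 1.342 × 10^12 m
GM = 7.896 × 10^14 m³/s²
a = (rₚ + rₐ)/2 = 7.20045 × 10^11 m
Vis-viva: v² = GM (2/r − 1/a)
vₚ² = 7.896 × 10^14 × (2.03894 × 10^-11 − 1.3888 × 10^-12) = 15002.9 m²/s²
vₚ = 122.486 m/s ≈ 122.5 m/s
vₐ² = 7.896 × 10^14 × (1.49031 × 10^-12 − 1.3888 × 10^-12) = 80.153 m²/s²
vₐ = 8.95282 m/s ≈ 8.953 m/s

Final answer: vₚ = 122.5 m/s, vₐ = 8.953 m/s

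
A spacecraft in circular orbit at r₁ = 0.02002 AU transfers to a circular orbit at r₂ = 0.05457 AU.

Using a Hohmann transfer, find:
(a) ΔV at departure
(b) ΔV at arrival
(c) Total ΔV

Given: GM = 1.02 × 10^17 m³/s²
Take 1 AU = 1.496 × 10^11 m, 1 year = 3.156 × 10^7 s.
r₁ = 0.02002 AU = 2.99499 × 10^9 m
r₂ = 0.05457 AU = 8.16367 × 10^9 m
GM = 1.02 × 10^17 m³/s²
Transfer ellipse: a_t = (r₁ + r₂)/2 = 5.57933 × 10^9 m
Circular speed at r₁: v₁ = √(GM/r₁) = 5835.82 m/s
Transfer speed at r₁ (periapsis): v₁ₜ = √(GM(2/r₁ − 1/a_t)) = 7059.17 m/s
(a) ΔV₁ = v₁ₜ − v₁ = 1223.35 m/s ≈ 0.2581 AU/year
Circular speed at r₂: v₂ = √(GM/r₂) = 3534.74 m/s
Transfer speed at r₂ (apoapsis): v₂ₜ = √(GM(2/r₂ − 1/a_t)) = 2589.79 m/s
(b) ΔV₂ = v₂ − v₂ₜ = 944.952 m/s ≈ 0.1993 AU/year
(c) ΔV_total = ΔV₁ + ΔV₂ = 2168.3 m/s ≈ 0.4574 AU/year

Final answer:
(a) ΔV₁ = 0.2581 AU/year
(b) ΔV₂ = 0.1993 AU/year
(c) ΔV_total = 0.4574 AU/year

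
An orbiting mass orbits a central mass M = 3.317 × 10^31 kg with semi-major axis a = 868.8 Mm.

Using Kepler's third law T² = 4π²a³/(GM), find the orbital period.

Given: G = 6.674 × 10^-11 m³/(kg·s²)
M = 3.317 × 10^31 kg
GM = G × M = 6.674 × 10^-11 × 3.317 × 10^31 = 2.21377 × 10^21 m³/s²
a = 868.8 Mm = 8.688 × 10^8 m
a³ = 6.55782 × 10^26 m³
T = 2π √(a³/GM) = 2π √((6.55782 × 10^26) / (2.21377 × 10^21)) = 2π × 544.269 s
T = 3419.75 s ≈ 57 minutes

Final answer: 57 minutes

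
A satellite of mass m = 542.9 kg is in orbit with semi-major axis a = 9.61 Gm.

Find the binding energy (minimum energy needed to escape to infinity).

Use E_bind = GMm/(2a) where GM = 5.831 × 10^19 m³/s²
a = 9.61 Gm = 9.61 × 10^9 m
GM = 5.831 × 10^19 m³/s²
m = 542.9 kg
GMm = 5.831 × 10^19 × 542.9 = 3.16565 × 10^22 m³·kg/s²
2a = 1.922 × 10^10 m
E_bind = GMm/(2a) = 1.64706 × 10^12 J ≈ 1.647 TJ

Final answer: 1.647 TJ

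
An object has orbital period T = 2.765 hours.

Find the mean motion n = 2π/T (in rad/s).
T = 2.765 hours = 9954 s
n = 2π / 9954 s = 0.000631222 rad/s ≈ 0.0006312 rad/s

Final answer: n = 0.0006312 rad/s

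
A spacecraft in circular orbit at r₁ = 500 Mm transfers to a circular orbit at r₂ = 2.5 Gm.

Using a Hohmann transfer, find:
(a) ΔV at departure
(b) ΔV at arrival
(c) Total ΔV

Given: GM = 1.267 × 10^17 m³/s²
r₁ = 500 Mm = 5 × 10^8 m
r₂ = 2.5 Gm = 2.5 × 10^9 m
GM = 1.267 × 10^17 m³/s²
Transfer ellipse: a_t = (r₁ + r₂)/2 = 1.5 × 10^9 m
Circular speed at r₁: v₁ = √(GM/r₁) = 15918.5 m/s
Transfer speed at r₁ (periapsis): v₁ₜ = √(GM(2/r₁ − 1/a_t)) = 20550.8 m/s
(a) ΔV₁ = v₁ₜ − v₁ = 4632.21 m/s ≈ 4.632 km/s
Circular speed at r₂: v₂ = √(GM/r₂) = 7118.99 m/s
Transfer speed at r₂ (apoapsis): v₂ₜ = √(GM(2/r₂ − 1/a_t)) = 4110.15 m/s
(b) ΔV₂ = v₂ − v₂ₜ = 3008.84 m/s ≈ 3.009 km/s
(c) ΔV_total = ΔV₁ + ΔV₂ = 7641.05 m/s ≈ 7.641 km/s

Final answer:
(a) ΔV₁ = 4.632 km/s
(b) ΔV₂ = 3.009 km/s
(c) ΔV_total = 7.641 km/s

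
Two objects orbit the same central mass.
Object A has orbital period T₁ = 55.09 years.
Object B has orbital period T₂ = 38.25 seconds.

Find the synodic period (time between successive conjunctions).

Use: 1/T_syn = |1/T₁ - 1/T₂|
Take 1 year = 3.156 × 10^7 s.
T₁ = 55.09 years = 1.73864 × 10^9 s
T₂ = 38.25 seconds
1/T₁ = 5.75162 × 10^-10 s⁻¹
1/T₂ = 0.0261438 s⁻¹
|1/T₁ − 1/T₂| = 0.0261438 s⁻¹
T_syn = 1 / |1/T₁ − 1/T₂| = 38.25 s ≈ 38.25 seconds

Final answer: T_syn = 38.25 seconds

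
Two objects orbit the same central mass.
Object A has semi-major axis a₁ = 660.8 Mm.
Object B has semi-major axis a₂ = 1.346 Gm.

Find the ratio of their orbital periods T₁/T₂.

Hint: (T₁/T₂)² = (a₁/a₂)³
a₁ = 660.8 Mm = 6.608 × 10^8 m
a₂ = 1.346 Gm = 1.346 × 10^9 m
a₁/a₂ = 0.490936
T₁/T₂ = (a₁/a₂)^(3/2) = (0.490936)^1.5 = 0.343983

Final answer: T₁/T₂ = 0.344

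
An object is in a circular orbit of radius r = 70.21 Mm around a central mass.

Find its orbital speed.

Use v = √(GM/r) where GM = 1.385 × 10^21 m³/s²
r = 70.21 Mm = 7.021 × 10^7 m
GM = 1.385 × 10^21 m³/s²
GM/r = (1.385 × 10^21) / (7.021 × 10^7) = 1.97265 × 10^13 m²/s²
v = √(GM/r) = 4.44146 × 10^6 m/s ≈ 4441 km/s

Final answer: 4441 km/s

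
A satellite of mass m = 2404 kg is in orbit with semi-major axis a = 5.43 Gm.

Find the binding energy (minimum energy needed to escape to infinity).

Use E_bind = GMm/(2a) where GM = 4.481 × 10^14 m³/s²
a = 5.43 Gm = 5.43 × 10^9 m
GM = 4.481 × 10^14 m³/s²
m = 2404 kg
GMm = 4.481 × 10^14 × 2404 = 1.07723 × 10^18 m³·kg/s²
2a = 1.086 × 10^10 m
E_bind = GMm/(2a) = 9.91927 × 10^7 J ≈ 99.19 MJ

Final answer: 99.19 MJ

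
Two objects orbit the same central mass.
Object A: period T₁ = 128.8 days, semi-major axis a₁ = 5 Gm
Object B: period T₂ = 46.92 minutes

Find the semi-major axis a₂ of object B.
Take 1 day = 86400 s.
T₁ = 128.8 days = 1.11283 × 10^7 s
T₂ = 46.92 minutes = 2815.2 s
a₁ = 5 Gm = 5 × 10^9 m
Kepler's third law: (T₂/T₁)² = (a₂/a₁)³  ⇒  a₂ = a₁ (T₂/T₁)^(2/3)
T₂/T₁ = 0.000252976
(T₂/T₁)^(2/3) = 0.00399994
a₂ = 5 × 10^9 m × 0.00399994 = 1.99997 × 10^7 m ≈ 20 Mm

Final answer: a₂ = 20 Mm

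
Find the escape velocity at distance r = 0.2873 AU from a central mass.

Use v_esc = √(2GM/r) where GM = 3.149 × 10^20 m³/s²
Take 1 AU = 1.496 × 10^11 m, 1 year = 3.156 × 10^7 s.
r = 0.2873 AU = 4.29801 × 10^10 m
GM = 3.149 × 10^20 m³/s²
2GM/r = 2 × (3.149 × 10^20) / (4.29801 × 10^10) = 1.46533 × 10^10 m²/s²
v_esc = √(2GM/r) = 121051 m/s ≈ 25.54 AU/year

Final answer: 25.54 AU/year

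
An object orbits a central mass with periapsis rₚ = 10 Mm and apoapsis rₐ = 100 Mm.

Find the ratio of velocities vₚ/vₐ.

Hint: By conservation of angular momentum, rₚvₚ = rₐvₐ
rₚ = 10 Mm = 1 × 10^7 m
rₐ = 100 Mm = 1 × 10^8 m
rₚvₚ = rₐvₐ  ⇒  vₚ/vₐ = rₐ/rₚ
vₚ/vₐ = (1 × 10^8) / (1 × 10^7) = 10

Final answer: vₚ/vₐ = 10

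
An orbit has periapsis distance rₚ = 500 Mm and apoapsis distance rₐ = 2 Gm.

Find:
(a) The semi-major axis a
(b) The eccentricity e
rₚ = 500 Mm = 5 × 10^8 m
rₐ = 2 Gm = 2 × 10^9 m
(a) a = (rₚ + rₐ)/2 = 1.25 × 10^9 m ≈ 1.25 Gm
(b) e = (rₐ − rₚ)/(rₐ + rₚ) = (1.5 × 10^9) / (2.5 × 10^9) = 0.6

Final answer:
(a) a = 1.25 Gm
(b) e = 0.6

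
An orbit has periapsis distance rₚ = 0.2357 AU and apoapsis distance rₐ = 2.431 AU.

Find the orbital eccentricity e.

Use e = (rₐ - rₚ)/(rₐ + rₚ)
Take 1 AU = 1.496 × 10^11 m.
rₚ = 0.2357 AU = 3.52607 × 10^10 m
rₐ = 2.431 AU = 3.63678 × 10^11 m
rₐ − rₚ = 3.28417 × 10^11 m
rₐ + rₚ = 3.98938 × 10^11 m
e = (rₐ − rₚ)/(rₐ + rₚ) = 0.823227

Final answer: e = 0.8232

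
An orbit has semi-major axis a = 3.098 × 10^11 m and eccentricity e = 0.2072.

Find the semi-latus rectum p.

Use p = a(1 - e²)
a = 3.098 × 10^11 m
e = 0.2072,  e² = 0.0429318,  1 − e² = 0.957068
p = a(1 − e²) = 3.098 × 10^11 m × 0.957068 = 2.965 × 10^11 m ≈ 2.965 × 10^11 m

Final answer: p = 2.965 × 10^11 m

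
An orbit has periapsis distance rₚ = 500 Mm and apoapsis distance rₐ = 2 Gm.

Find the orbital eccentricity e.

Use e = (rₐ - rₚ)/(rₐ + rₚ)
rₚ = 500 Mm = 5 × 10^8 m
rₐ = 2 Gm = 2 × 10^9 m
rₐ − rₚ = 1.5 × 10^9 m
rₐ + rₚ = 2.5 × 10^9 m
e = (rₐ − rₚ)/(rₐ + rₚ) = 0.6

Final answer: e = 0.6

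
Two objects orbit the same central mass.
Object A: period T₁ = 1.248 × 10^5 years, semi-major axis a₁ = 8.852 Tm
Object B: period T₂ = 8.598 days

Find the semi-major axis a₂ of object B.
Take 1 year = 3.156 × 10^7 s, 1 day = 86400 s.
T₁ = 1.248 × 10^5 years = 3.93869 × 10^12 s
T₂ = 8.598 days = 742867 s
a₁ = 8.852 Tm = 8.852 × 10^12 m
Kepler's third law: (T₂/T₁)² = (a₂/a₁)³  ⇒  a₂ = a₁ (T₂/T₁)^(2/3)
T₂/T₁ = 1.88608 × 10^-7
(T₂/T₁)^(2/3) = 3.28882 × 10^-5
a₂ = 8.852 × 10^12 m × 3.28882 × 10^-5 = 2.91126 × 10^8 m ≈ 291.1 Mm

Final answer: a₂ = 291.1 Mm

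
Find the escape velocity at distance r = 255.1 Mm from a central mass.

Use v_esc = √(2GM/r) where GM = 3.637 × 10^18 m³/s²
r = 255.1 Mm = 2.551 × 10^8 m
GM = 3.637 × 10^18 m³/s²
2GM/r = 2 × (3.637 × 10^18) / (2.551 × 10^8) = 2.85143 × 10^10 m²/s²
v_esc = √(2GM/r) = 168862 m/s ≈ 168.9 km/s

Final answer: 168.9 km/s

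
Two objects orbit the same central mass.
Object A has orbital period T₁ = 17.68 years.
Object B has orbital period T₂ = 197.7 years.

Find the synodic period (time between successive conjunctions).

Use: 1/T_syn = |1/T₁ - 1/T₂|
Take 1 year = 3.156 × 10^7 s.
T₁ = 17.68 years = 5.57981 × 10^8 s
T₂ = 197.7 years = 6.23941 × 10^9 s
1/T₁ = 1.79218 × 10^-9 s⁻¹
1/T₂ = 1.60272 × 10^-10 s⁻¹
|1/T₁ − 1/T₂| = 1.6319 × 10^-9 s⁻¹
T_syn = 1 / |1/T₁ − 1/T₂| = 6.12781 × 10^8 s ≈ 19.42 years

Final answer: T_syn = 19.42 years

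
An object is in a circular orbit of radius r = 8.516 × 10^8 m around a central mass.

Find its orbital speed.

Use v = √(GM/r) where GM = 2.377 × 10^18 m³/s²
r = 8.516 × 10^8 m
GM = 2.377 × 10^18 m³/s²
GM/r = (2.377 × 10^18) / (8.516 × 10^8) = 2.79122 × 10^9 m²/s²
v = √(GM/r) = 52832 m/s ≈ 52.83 km/s

Final answer: 52.83 km/s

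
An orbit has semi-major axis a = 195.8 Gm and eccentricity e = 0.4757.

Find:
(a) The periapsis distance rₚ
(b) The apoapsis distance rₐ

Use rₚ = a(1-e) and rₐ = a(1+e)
a = 195.8 Gm = 1.958 × 10^11 m
e = 0.4757:  1 − e = 0.5243,  1 + e = 1.4757
(a) rₚ = a(1 − e) = 1.958 × 10^11 m × 0.5243 = 1.02658 × 10^11 m ≈ 102.7 Gm
(b) rₐ = a(1 + e) = 1.958 × 10^11 m × 1.4757 = 2.88942 × 10^11 m ≈ 288.9 Gm

Final answer:
(a) rₚ = 102.7 Gm
(b) rₐ = 288.9 Gm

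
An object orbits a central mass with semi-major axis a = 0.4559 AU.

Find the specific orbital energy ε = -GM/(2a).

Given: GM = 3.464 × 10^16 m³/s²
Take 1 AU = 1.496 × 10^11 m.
a = 0.4559 AU = 6.82026 × 10^10 m
GM = 3.464 × 10^16 m³/s²
2a = 1.36405 × 10^11 m
ε = −GM/(2a) = -253949 J/kg ≈ -253.9 kJ/kg

Final answer: -253.9 kJ/kg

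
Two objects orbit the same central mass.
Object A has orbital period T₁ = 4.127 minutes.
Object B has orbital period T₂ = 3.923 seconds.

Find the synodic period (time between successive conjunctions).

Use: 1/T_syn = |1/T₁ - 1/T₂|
T₁ = 4.127 minutes = 247.62 s
T₂ = 3.923 seconds
1/T₁ = 0.00403845 s⁻¹
1/T₂ = 0.254907 s⁻¹
|1/T₁ − 1/T₂| = 0.250869 s⁻¹
T_syn = 1 / |1/T₁ − 1/T₂| = 3.98615 s ≈ 3.986 seconds

Final answer: T_syn = 3.986 seconds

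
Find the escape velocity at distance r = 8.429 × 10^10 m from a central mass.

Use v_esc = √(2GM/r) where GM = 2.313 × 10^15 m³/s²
r = 8.429 × 10^10 m
GM = 2.313 × 10^15 m³/s²
2GM/r = 2 × (2.313 × 10^15) / (8.429 × 10^10) = 54882 m²/s²
v_esc = √(2GM/r) = 234.269 m/s ≈ 234.3 m/s

Final answer: 234.3 m/s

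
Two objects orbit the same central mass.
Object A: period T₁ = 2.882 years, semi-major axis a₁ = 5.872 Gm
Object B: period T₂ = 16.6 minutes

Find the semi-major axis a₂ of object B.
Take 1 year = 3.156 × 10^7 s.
T₁ = 2.882 years = 9.09559 × 10^7 s
T₂ = 16.6 minutes = 996 s
a₁ = 5.872 Gm = 5.872 × 10^9 m
Kepler's third law: (T₂/T₁)² = (a₂/a₁)³  ⇒  a₂ = a₁ (T₂/T₁)^(2/3)
T₂/T₁ = 1.09504 × 10^-5
(T₂/T₁)^(2/3) = 0.00049312
a₂ = 5.872 × 10^9 m × 0.00049312 = 2.8956 × 10^6 m ≈ 2.896 Mm

Final answer: a₂ = 2.896 Mm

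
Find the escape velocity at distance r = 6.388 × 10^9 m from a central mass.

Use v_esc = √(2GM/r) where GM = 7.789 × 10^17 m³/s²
r = 6.388 × 10^9 m
GM = 7.789 × 10^17 m³/s²
2GM/r = 2 × (7.789 × 10^17) / (6.388 × 10^9) = 2.43863 × 10^8 m²/s²
v_esc = √(2GM/r) = 15616.1 m/s ≈ 15.62 km/s

Final answer: 15.62 km/s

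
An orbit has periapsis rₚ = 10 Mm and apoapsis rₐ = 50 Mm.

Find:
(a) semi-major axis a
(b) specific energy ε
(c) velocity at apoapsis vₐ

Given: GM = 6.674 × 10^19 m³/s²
rₚ = 10 Mm = 1 × 10^7 m
rₐ = 50 Mm = 5 × 10^7 m
GM = 6.674 × 10^19 m³/s²
a = (rₚ + rₐ)/2 = 3 × 10^7 m
e = (rₐ − rₚ)/(rₐ + rₚ) = (4 × 10^7) / (6 × 10^7) = 0.666667
(a) a = 3 × 10^7 m ≈ 30 Mm
(b) 2a = 6 × 10^7 m;  ε = −GM/(2a) = -1.11233 × 10^12 J/kg ≈ -1112 GJ/kg
(c) vₐ² = GM (2/rₐ − 1/a) = 6.674 × 10^19 × (4 × 10^-8 − 3.33333 × 10^-8) = 4.44933 × 10^11 m²/s²;  vₐ = 667033 m/s ≈ 667 km/s

Final answer:
(a) semi-major axis a = 30 Mm
(b) specific energy ε = -1112 GJ/kg
(c) velocity at apoapsis vₐ = 667 km/s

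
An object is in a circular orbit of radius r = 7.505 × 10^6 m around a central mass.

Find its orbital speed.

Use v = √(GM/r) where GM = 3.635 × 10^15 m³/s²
r = 7.505 × 10^6 m
GM = 3.635 × 10^15 m³/s²
GM/r = (3.635 × 10^15) / (7.505 × 10^6) = 4.84344 × 10^8 m²/s²
v = √(GM/r) = 22007.8 m/s ≈ 22.01 km/s

Final answer: 22.01 km/s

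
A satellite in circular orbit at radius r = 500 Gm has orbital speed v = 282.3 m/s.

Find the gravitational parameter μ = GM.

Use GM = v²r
r = 500 Gm = 5 × 10^11 m
v = 282.3 m/s
v² = 79693.3 m²/s²
GM = v²r = 79693.3 × 5 × 10^11 = 3.98466 × 10^16 m³/s²
GM ≈ 3.985 × 10^16 m³/s²

Final answer: GM = 3.985 × 10^16 m³/s²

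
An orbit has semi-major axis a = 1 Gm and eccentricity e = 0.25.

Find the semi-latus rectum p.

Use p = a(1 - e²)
a = 1 Gm = 1 × 10^9 m
e = 0.25,  e² = 0.0625,  1 − e² = 0.9375
p = a(1 − e²) = 1 × 10^9 m × 0.9375 = 9.375 × 10^8 m ≈ 937.5 Mm

Final answer: p = 937.5 Mm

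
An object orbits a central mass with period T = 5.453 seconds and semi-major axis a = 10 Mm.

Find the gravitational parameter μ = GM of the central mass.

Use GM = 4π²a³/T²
T = 5.453 seconds
a = 10 Mm = 1 × 10^7 m
a³ = 1 × 10^21 m³
T² = 29.7352 s²
GM = 4π² × (1 × 10^21) / 29.7352 = 1.32767 × 10^21 m³/s²
GM ≈ 1.328 × 10^21 m³/s²

Final answer: GM = 1.328 × 10^21 m³/s²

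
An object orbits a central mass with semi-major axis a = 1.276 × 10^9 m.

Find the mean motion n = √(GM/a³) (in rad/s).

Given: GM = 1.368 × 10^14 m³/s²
a = 1.276 × 10^9 m
GM = 1.368 × 10^14 m³/s²
a³ = 2.07755 × 10^27 m³
GM/a³ = (1.368 × 10^14) / (2.07755 × 10^27) = 6.58467 × 10^-14 s⁻²
n = √(GM/a³) = 2.56606 × 10^-7 rad/s ≈ 2.566 × 10^-7 rad/s

Final answer: n = 2.566 × 10^-7 rad/s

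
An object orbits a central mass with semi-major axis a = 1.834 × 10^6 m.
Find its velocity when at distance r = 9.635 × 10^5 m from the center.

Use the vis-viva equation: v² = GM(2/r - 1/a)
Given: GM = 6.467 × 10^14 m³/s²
a = 1.834 × 10^6 m
r = 9.635 × 10^5 m
GM = 6.467 × 10^14 m³/s²
2/r − 1/a = 2.07577 × 10^-6 − 5.45256 × 10^-7 = 1.53051 × 10^-6 m⁻¹
v² = GM (2/r − 1/a) = 9.8978 × 10^8 m²/s²
v = 31460.8 m/s ≈ 31.46 km/s

Final answer: 31.46 km/s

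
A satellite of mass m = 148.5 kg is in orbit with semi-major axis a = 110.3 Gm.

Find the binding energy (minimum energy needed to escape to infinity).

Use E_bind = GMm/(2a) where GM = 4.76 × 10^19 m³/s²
a = 110.3 Gm = 1.103 × 10^11 m
GM = 4.76 × 10^19 m³/s²
m = 148.5 kg
GMm = 4.76 × 10^19 × 148.5 = 7.0686 × 10^21 m³·kg/s²
2a = 2.206 × 10^11 m
E_bind = GMm/(2a) = 3.20426 × 10^10 J ≈ 32.04 GJ

Final answer: 32.04 GJ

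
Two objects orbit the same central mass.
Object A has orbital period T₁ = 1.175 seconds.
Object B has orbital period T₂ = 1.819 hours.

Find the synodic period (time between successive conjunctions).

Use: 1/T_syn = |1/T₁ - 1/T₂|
T₁ = 1.175 seconds
T₂ = 1.819 hours = 6548.4 s
1/T₁ = 0.851064 s⁻¹
1/T₂ = 0.000152709 s⁻¹
|1/T₁ − 1/T₂| = 0.850911 s⁻¹
T_syn = 1 / |1/T₁ − 1/T₂| = 1.17521 s ≈ 1.175 seconds

Final answer: T_syn = 1.175 seconds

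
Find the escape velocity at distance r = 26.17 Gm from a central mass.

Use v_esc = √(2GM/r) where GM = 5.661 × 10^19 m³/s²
r = 26.17 Gm = 2.617 × 10^10 m
GM = 5.661 × 10^19 m³/s²
2GM/r = 2 × (5.661 × 10^19) / (2.617 × 10^10) = 4.32633 × 10^9 m²/s²
v_esc = √(2GM/r) = 65774.8 m/s ≈ 65.77 km/s

Final answer: 65.77 km/s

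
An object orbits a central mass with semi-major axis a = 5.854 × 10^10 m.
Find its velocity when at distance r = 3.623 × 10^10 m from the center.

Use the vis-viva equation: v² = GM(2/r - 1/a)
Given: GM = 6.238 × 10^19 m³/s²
a = 5.854 × 10^10 m
r = 3.623 × 10^10 m
GM = 6.238 × 10^19 m³/s²
2/r − 1/a = 5.52029 × 10^-11 − 1.70823 × 10^-11 = 3.81205 × 10^-11 m⁻¹
v² = GM (2/r − 1/a) = 2.37796 × 10^9 m²/s²
v = 48764.3 m/s ≈ 48.76 km/s

Final answer: 48.76 km/s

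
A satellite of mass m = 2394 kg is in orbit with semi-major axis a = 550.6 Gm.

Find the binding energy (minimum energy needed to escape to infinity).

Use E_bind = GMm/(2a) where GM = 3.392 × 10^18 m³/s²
a = 550.6 Gm = 5.506 × 10^11 m
GM = 3.392 × 10^18 m³/s²
m = 2394 kg
GMm = 3.392 × 10^18 × 2394 = 8.12045 × 10^21 m³·kg/s²
2a = 1.1012 × 10^12 m
E_bind = GMm/(2a) = 7.37418 × 10^9 J ≈ 7.374 GJ

Final answer: 7.374 GJ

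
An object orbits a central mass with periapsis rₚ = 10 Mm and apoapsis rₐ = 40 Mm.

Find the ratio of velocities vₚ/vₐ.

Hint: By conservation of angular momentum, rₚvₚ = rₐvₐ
rₚ = 10 Mm = 1 × 10^7 m
rₐ = 40 Mm = 4 × 10^7 m
rₚvₚ = rₐvₐ  ⇒  vₚ/vₐ = rₐ/rₚ
vₚ/vₐ = (4 × 10^7) / (1 × 10^7) = 4

Final answer: vₚ/vₐ = 4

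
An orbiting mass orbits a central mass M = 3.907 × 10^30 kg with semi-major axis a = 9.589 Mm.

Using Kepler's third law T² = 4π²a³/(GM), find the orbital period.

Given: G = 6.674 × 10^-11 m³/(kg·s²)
M = 3.907 × 10^30 kg
GM = G × M = 6.674 × 10^-11 × 3.907 × 10^30 = 2.60753 × 10^20 m³/s²
a = 9.589 Mm = 9.589 × 10^6 m
a³ = 8.81698 × 10^20 m³
T = 2π √(a³/GM) = 2π √((8.81698 × 10^20) / (2.60753 × 10^20)) = 2π × 1.83885 s
T = 11.5538 s ≈ 11.55 seconds

Final answer: 11.55 seconds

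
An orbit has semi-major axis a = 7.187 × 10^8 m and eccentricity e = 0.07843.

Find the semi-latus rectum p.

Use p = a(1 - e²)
a = 7.187 × 10^8 m
e = 0.07843,  e² = 0.00615126,  1 − e² = 0.993849
p = a(1 − e²) = 7.187 × 10^8 m × 0.993849 = 7.14279 × 10^8 m ≈ 7.143 × 10^8 m

Final answer: p = 7.143 × 10^8 m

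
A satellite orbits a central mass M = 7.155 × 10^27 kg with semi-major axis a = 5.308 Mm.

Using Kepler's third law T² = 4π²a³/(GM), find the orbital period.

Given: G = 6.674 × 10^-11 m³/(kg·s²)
M = 7.155 × 10^27 kg
GM = G × M = 6.674 × 10^-11 × 7.155 × 10^27 = 4.77525 × 10^17 m³/s²
a = 5.308 Mm = 5.308 × 10^6 m
a³ = 1.49552 × 10^20 m³
T = 2π √(a³/GM) = 2π √((1.49552 × 10^20) / (4.77525 × 10^17)) = 2π × 17.697 s
T = 111.193 s ≈ 1.853 minutes

Final answer: 1.853 minutes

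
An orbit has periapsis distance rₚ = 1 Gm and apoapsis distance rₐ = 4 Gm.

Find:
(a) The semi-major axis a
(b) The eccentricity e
rₚ = 1 Gm = 1 × 10^9 m
rₐ = 4 Gm = 4 × 10^9 m
(a) a = (rₚ + rₐ)/2 = 2.5 × 10^9 m ≈ 2.5 Gm
(b) e = (rₐ − rₚ)/(rₐ + rₚ) = (3 × 10^9) / (5 × 10^9) = 0.6

Final answer:
(a) a = 2.5 Gm
(b) e = 0.6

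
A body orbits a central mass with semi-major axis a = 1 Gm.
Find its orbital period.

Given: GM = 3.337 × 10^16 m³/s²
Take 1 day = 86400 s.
a = 1 Gm = 1 × 10^9 m
GM = 3.337 × 10^16 m³/s²
a³ = 1 × 10^27 m³
T = 2π √(a³/GM) = 2π √((1 × 10^27) / (3.337 × 10^16)) = 2π × 173110 s
T = 1.08768 × 10^6 s ≈ 12.59 days

Final answer: 12.59 days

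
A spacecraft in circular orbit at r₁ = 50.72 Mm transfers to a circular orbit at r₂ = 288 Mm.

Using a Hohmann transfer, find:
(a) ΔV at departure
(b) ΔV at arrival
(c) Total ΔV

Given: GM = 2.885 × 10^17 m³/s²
r₁ = 50.72 Mm = 5.072 × 10^7 m
r₂ = 288 Mm = 2.88 × 10^8 m
GM = 2.885 × 10^17 m³/s²
Transfer ellipse: a_t = (r₁ + r₂)/2 = 1.6936 × 10^8 m
Circular speed at r₁: v₁ = √(GM/r₁) = 75419.4 m/s
Transfer speed at r₁ (periapsis): v₁ₜ = √(GM(2/r₁ − 1/a_t)) = 98349.9 m/s
(a) ΔV₁ = v₁ₜ − v₁ = 22930.5 m/s ≈ 22.93 km/s
Circular speed at r₂: v₂ = √(GM/r₂) = 31650.2 m/s
Transfer speed at r₂ (apoapsis): v₂ₜ = √(GM(2/r₂ − 1/a_t)) = 17320.5 m/s
(b) ΔV₂ = v₂ − v₂ₜ = 14329.7 m/s ≈ 14.33 km/s
(c) ΔV_total = ΔV₁ + ΔV₂ = 37260.2 m/s ≈ 37.26 km/s

Final answer:
(a) ΔV₁ = 22.93 km/s
(b) ΔV₂ = 14.33 km/s
(c) ΔV_total = 37.26 km/s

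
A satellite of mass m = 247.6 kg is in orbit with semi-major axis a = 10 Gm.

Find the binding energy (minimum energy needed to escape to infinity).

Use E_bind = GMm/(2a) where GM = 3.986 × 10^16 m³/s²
a = 10 Gm = 1 × 10^10 m
GM = 3.986 × 10^16 m³/s²
m = 247.6 kg
GMm = 3.986 × 10^16 × 247.6 = 9.86934 × 10^18 m³·kg/s²
2a = 2 × 10^10 m
E_bind = GMm/(2a) = 4.93467 × 10^8 J ≈ 493.5 MJ

Final answer: 493.5 MJ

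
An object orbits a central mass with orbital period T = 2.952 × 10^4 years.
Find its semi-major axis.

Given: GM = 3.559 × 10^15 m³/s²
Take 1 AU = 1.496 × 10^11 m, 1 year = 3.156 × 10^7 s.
T = 2.952 × 10^4 years = 9.31651 × 10^11 s
GM = 3.559 × 10^15 m³/s²
Kepler's third law: a³ = GM T² / (4π²)
T² = 8.67974 × 10^23 s²
a³ = (3.559 × 10^15) × (8.67974 × 10^23) / (4π²) = 7.82483 × 10^37 m³
a = (a³)^(1/3) = 4.27719 × 10^12 m ≈ 28.59 AU

Final answer: 28.59 AU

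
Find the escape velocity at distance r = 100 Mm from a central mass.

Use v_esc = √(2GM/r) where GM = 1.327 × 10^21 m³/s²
r = 100 Mm = 1 × 10^8 m
GM = 1.327 × 10^21 m³/s²
2GM/r = 2 × (1.327 × 10^21) / (1 × 10^8) = 2.654 × 10^13 m²/s²
v_esc = √(2GM/r) = 5.1517 × 10^6 m/s ≈ 5152 km/s

Final answer: 5152 km/s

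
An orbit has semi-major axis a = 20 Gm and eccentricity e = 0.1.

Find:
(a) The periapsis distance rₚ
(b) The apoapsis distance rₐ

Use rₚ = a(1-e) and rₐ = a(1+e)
a = 20 Gm = 2 × 10^10 m
e = 0.1:  1 − e = 0.9,  1 + e = 1.1
(a) rₚ = a(1 − e) = 2 × 10^10 m × 0.9 = 1.8 × 10^10 m ≈ 18 Gm
(b) rₐ = a(1 + e) = 2 × 10^10 m × 1.1 = 2.2 × 10^10 m ≈ 22 Gm

Final answer:
(a) rₚ = 18 Gm
(b) rₐ = 22 Gm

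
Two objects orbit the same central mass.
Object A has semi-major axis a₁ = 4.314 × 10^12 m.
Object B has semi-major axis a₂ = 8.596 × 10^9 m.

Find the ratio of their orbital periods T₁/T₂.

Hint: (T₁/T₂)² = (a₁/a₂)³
a₁ = 4.314 × 10^12 m
a₂ = 8.596 × 10^9 m
a₁/a₂ = 501.861
T₁/T₂ = (a₁/a₂)^(3/2) = (501.861)^1.5 = 11242.8

Final answer: T₁/T₂ = 1.124 × 10^4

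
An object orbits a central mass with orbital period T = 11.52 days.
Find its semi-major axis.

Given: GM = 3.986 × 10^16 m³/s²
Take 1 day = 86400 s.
T = 11.52 days = 995328 s
GM = 3.986 × 10^16 m³/s²
Kepler's third law: a³ = GM T² / (4π²)
T² = 9.90678 × 10^11 s²
a³ = (3.986 × 10^16) × (9.90678 × 10^11) / (4π²) = 1.00025 × 10^27 m³
a = (a³)^(1/3) = 1.00008 × 10^9 m ≈ 1 Gm

Final answer: 1 Gm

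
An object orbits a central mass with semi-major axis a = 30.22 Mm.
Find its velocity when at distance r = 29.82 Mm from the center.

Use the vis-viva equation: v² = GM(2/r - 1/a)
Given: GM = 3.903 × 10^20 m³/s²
a = 30.22 Mm = 3.022 × 10^7 m
r = 29.82 Mm = 2.982 × 10^7 m
GM = 3.903 × 10^20 m³/s²
2/r − 1/a = 6.70691 × 10^-8 − 3.30907 × 10^-8 = 3.39784 × 10^-8 m⁻¹
v² = GM (2/r − 1/a) = 1.32618 × 10^13 m²/s²
v = 3.64167 × 10^6 m/s ≈ 3642 km/s

Final answer: 3642 km/s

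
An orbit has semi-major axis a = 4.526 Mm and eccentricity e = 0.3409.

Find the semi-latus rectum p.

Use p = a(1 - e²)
a = 4.526 Mm = 4.526 × 10^6 m
e = 0.3409,  e² = 0.116213,  1 − e² = 0.883787
p = a(1 − e²) = 4.526 × 10^6 m × 0.883787 = 4.00002 × 10^6 m ≈ 4 Mm

Final answer: p = 4 Mm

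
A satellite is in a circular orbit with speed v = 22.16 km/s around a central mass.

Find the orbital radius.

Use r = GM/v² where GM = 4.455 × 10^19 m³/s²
v = 22.16 km/s = 22160 m/s
GM = 4.455 × 10^19 m³/s²
v² = 4.91066 × 10^8 m²/s²
r = GM/v² = (4.455 × 10^19) / (4.91066 × 10^8) = 9.07211 × 10^10 m ≈ 9.072 × 10^10 m

Final answer: 9.072 × 10^10 m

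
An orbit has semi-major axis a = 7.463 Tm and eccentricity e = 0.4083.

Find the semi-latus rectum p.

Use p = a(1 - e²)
a = 7.463 Tm = 7.463 × 10^12 m
e = 0.4083,  e² = 0.166709,  1 − e² = 0.833291
p = a(1 − e²) = 7.463 × 10^12 m × 0.833291 = 6.21885 × 10^12 m ≈ 6.219 Tm

Final answer: p = 6.219 Tm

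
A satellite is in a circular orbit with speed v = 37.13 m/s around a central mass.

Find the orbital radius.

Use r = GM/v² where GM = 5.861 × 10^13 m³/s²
v = 37.13 m/s
GM = 5.861 × 10^13 m³/s²
v² = 1378.64 m²/s²
r = GM/v² = (5.861 × 10^13) / 1378.64 = 4.2513 × 10^10 m ≈ 4.251 × 10^10 m

Final answer: 4.251 × 10^10 m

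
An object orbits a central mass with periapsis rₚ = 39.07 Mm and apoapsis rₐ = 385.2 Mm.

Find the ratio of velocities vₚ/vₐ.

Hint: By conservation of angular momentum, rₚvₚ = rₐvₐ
rₚ = 39.07 Mm = 3.907 × 10^7 m
rₐ = 385.2 Mm = 3.852 × 10^8 m
rₚvₚ = rₐvₐ  ⇒  vₚ/vₐ = rₐ/rₚ
vₚ/vₐ = (3.852 × 10^8) / (3.907 × 10^7) = 9.85923

Final answer: vₚ/vₐ = 9.859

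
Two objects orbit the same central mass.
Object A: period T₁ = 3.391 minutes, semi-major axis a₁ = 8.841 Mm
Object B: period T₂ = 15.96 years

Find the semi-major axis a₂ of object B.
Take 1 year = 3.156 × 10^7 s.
T₁ = 3.391 minutes = 203.46 s
T₂ = 15.96 years = 5.03698 × 10^8 s
a₁ = 8.841 Mm = 8.841 × 10^6 m
Kepler's third law: (T₂/T₁)² = (a₂/a₁)³  ⇒  a₂ = a₁ (T₂/T₁)^(2/3)
T₂/T₁ = 2.47566 × 10^6
(T₂/T₁)^(2/3) = 18300.4
a₂ = 8.841 × 10^6 m × 18300.4 = 1.61794 × 10^11 m ≈ 161.8 Gm

Final answer: a₂ = 161.8 Gm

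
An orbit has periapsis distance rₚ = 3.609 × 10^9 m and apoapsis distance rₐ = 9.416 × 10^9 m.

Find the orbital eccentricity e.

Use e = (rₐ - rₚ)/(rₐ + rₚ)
rₚ = 3.609 × 10^9 m
rₐ = 9.416 × 10^9 m
rₐ − rₚ = 5.807 × 10^9 m
rₐ + rₚ = 1.3025 × 10^10 m
e = (rₐ − rₚ)/(rₐ + rₚ) = 0.445835

Final answer: e = 0.4458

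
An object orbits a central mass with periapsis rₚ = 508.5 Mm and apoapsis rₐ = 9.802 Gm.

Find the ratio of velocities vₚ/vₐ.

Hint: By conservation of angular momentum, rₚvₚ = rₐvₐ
rₚ = 508.5 Mm = 5.085 × 10^8 m
rₐ = 9.802 Gm = 9.802 × 10^9 m
rₚvₚ = rₐvₐ  ⇒  vₚ/vₐ = rₐ/rₚ
vₚ/vₐ = (9.802 × 10^9) / (5.085 × 10^8) = 19.2763

Final answer: vₚ/vₐ = 19.28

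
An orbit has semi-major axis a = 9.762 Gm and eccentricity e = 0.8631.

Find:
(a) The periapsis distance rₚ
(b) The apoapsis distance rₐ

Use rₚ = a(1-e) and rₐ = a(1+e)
a = 9.762 Gm = 9.762 × 10^9 m
e = 0.8631:  1 − e = 0.1369,  1 + e = 1.8631
(a) rₚ = a(1 − e) = 9.762 × 10^9 m × 0.1369 = 1.33642 × 10^9 m ≈ 1.336 Gm
(b) rₐ = a(1 + e) = 9.762 × 10^9 m × 1.8631 = 1.81876 × 10^10 m ≈ 18.19 Gm

Final answer:
(a) rₚ = 1.336 Gm
(b) rₐ = 18.19 Gm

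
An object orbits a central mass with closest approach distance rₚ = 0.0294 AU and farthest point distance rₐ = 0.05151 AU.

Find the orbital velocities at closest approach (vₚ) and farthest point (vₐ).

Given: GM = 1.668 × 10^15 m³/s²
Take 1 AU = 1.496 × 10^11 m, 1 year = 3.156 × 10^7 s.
rₚ = 0.0294 AU = 4.39824 × 10^9 m
rₐ = 0.05151 AU = 7.7059 × 10^9 m
GM = 1.668 × 10^15 m³/s²
a = (rₚ + rₐ)/2 = 6.05207 × 10^9 m
Vis-viva: v² = GM (2/r − 1/a)
vₚ² = 1.668 × 10^15 × (4.54727 × 10^-10 − 1.65233 × 10^-10) = 482877 m²/s²
vₚ = 694.893 m/s ≈ 0.1466 AU/year
vₐ² = 1.668 × 10^15 × (2.59542 × 10^-10 − 1.65233 × 10^-10) = 157307 m²/s²
vₐ = 396.619 m/s ≈ 396.6 m/s

Final answer: vₚ = 0.1466 AU/year, vₐ = 396.6 m/s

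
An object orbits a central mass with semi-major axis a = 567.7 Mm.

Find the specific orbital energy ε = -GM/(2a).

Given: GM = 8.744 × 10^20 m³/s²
a = 567.7 Mm = 5.677 × 10^8 m
GM = 8.744 × 10^20 m³/s²
2a = 1.1354 × 10^9 m
ε = −GM/(2a) = -7.70125 × 10^11 J/kg ≈ -770.1 GJ/kg

Final answer: -770.1 GJ/kg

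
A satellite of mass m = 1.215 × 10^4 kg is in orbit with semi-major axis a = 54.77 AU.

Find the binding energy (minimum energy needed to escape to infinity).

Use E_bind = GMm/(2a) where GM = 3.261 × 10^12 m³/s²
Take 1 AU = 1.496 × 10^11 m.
a = 54.77 AU = 8.19359 × 10^12 m
GM = 3.261 × 10^12 m³/s²
m = 1.215 × 10^4 kg
GMm = 3.261 × 10^12 × 12150 = 3.96212 × 10^16 m³·kg/s²
2a = 1.63872 × 10^13 m
E_bind = GMm/(2a) = 2417.81 J ≈ 2.418 kJ

Final answer: 2.418 kJ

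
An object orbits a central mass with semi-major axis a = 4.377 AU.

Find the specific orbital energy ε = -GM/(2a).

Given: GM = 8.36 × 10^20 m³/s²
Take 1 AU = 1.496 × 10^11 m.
a = 4.377 AU = 6.54799 × 10^11 m
GM = 8.36 × 10^20 m³/s²
2a = 1.3096 × 10^12 m
ε = −GM/(2a) = -6.38364 × 10^8 J/kg ≈ -638.4 MJ/kg

Final answer: -638.4 MJ/kg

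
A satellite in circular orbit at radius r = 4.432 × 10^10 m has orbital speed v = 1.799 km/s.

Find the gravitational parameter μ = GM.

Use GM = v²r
r = 4.432 × 10^10 m
v = 1.799 km/s = 1799 m/s
v² = 3.2364 × 10^6 m²/s²
GM = v²r = 3.2364 × 10^6 × 4.432 × 10^10 = 1.43437 × 10^17 m³/s²
GM ≈ 1.434 × 10^17 m³/s²

Final answer: GM = 1.434 × 10^17 m³/s²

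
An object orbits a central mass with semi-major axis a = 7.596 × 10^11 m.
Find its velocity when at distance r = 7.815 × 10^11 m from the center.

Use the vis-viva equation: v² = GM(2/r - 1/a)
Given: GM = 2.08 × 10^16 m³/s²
a = 7.596 × 10^11 m
r = 7.815 × 10^11 m
GM = 2.08 × 10^16 m³/s²
2/r − 1/a = 2.55918 × 10^-12 − 1.31648 × 10^-12 = 1.2427 × 10^-12 m⁻¹
v² = GM (2/r − 1/a) = 25848.1 m²/s²
v = 160.774 m/s ≈ 160.8 m/s

Final answer: 160.8 m/s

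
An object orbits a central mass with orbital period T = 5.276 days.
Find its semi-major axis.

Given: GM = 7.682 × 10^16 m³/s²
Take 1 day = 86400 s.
T = 5.276 days = 455846 s
GM = 7.682 × 10^16 m³/s²
Kepler's third law: a³ = GM T² / (4π²)
T² = 2.07796 × 10^11 s²
a³ = (7.682 × 10^16) × (2.07796 × 10^11) / (4π²) = 4.04345 × 10^26 m³
a = (a³)^(1/3) = 7.39464 × 10^8 m ≈ 739.5 Mm

Final answer: 739.5 Mm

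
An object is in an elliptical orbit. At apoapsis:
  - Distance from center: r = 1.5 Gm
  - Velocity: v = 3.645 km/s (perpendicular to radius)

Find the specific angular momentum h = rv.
r = 1.5 Gm = 1.5 × 10^9 m
v = 3.645 km/s = 3645 m/s
h = rv = 1.5 × 10^9 × 3645 = 5.4675 × 10^12 m²/s ≈ 5.468 × 10^12 m²/s

Final answer: h = 5.468 × 10^12 m²/s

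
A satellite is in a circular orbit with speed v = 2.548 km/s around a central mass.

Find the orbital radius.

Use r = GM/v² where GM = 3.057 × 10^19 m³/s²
v = 2.548 km/s = 2548 m/s
GM = 3.057 × 10^19 m³/s²
v² = 6.4923 × 10^6 m²/s²
r = GM/v² = (3.057 × 10^19) / (6.4923 × 10^6) = 4.70865 × 10^12 m ≈ 4.709 Tm

Final answer: 4.709 Tm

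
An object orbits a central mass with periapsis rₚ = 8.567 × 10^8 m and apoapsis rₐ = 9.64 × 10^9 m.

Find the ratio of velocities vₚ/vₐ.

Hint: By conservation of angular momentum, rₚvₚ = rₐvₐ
rₚ = 8.567 × 10^8 m
rₐ = 9.64 × 10^9 m
rₚvₚ = rₐvₐ  ⇒  vₚ/vₐ = rₐ/rₚ
vₚ/vₐ = (9.64 × 10^9) / (8.567 × 10^8) = 11.2525

Final answer: vₚ/vₐ = 11.25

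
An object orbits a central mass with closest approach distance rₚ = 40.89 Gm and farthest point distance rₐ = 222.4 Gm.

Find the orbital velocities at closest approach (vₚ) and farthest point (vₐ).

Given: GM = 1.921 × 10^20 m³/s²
rₚ = 40.89 Gm = 4.089 × 10^10 m
rₐ = 222.4 Gm = 2.224 × 10^11 m
GM = 1.921 × 10^20 m³/s²
a = (rₚ + rₐ)/2 = 1.31645 × 10^11 m
Vis-viva: v² = GM (2/r − 1/a)
vₚ² = 1.921 × 10^20 × (4.89117 × 10^-11 − 7.59619 × 10^-12) = 7.93671 × 10^9 m²/s²
vₚ = 89088.2 m/s ≈ 89.09 km/s
vₐ² = 1.921 × 10^20 × (8.99281 × 10^-12 − 7.59619 × 10^-12) = 2.68291 × 10^8 m²/s²
vₐ = 16379.6 m/s ≈ 16.38 km/s

Final answer: vₚ = 89.09 km/s, vₐ = 16.38 km/s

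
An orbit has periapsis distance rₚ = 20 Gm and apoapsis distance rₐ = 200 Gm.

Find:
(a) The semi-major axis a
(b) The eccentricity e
rₚ = 20 Gm = 2 × 10^10 m
rₐ = 200 Gm = 2 × 10^11 m
(a) a = (rₚ + rₐ)/2 = 1.1 × 10^11 m ≈ 110 Gm
(b) e = (rₐ − rₚ)/(rₐ + rₚ) = (1.8 × 10^11) / (2.2 × 10^11) = 0.818182

Final answer:
(a) a = 110 Gm
(b) e = 0.8182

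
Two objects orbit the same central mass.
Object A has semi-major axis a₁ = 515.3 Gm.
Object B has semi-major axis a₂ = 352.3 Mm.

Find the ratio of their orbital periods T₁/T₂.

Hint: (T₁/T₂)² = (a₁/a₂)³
a₁ = 515.3 Gm = 5.153 × 10^11 m
a₂ = 352.3 Mm = 3.523 × 10^8 m
a₁/a₂ = 1462.67
T₁/T₂ = (a₁/a₂)^(3/2) = (1462.67)^1.5 = 55939.8

Final answer: T₁/T₂ = 5.594 × 10^4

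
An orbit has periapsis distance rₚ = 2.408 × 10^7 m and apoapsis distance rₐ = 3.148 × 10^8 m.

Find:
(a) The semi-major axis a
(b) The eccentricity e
rₚ = 2.408 × 10^7 m
rₐ = 3.148 × 10^8 m
(a) a = (rₚ + rₐ)/2 = 1.6944 × 10^8 m ≈ 1.694 × 10^8 m
(b) e = (rₐ − rₚ)/(rₐ + rₚ) = (2.9072 × 10^8) / (3.3888 × 10^8) = 0.857885

Final answer:
(a) a = 1.694 × 10^8 m
(b) e = 0.8579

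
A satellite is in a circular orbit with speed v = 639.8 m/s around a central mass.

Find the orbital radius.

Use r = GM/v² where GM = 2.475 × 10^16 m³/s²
v = 639.8 m/s
GM = 2.475 × 10^16 m³/s²
v² = 409344 m²/s²
r = GM/v² = (2.475 × 10^16) / 409344 = 6.04626 × 10^10 m ≈ 60.46 Gm

Final answer: 60.46 Gm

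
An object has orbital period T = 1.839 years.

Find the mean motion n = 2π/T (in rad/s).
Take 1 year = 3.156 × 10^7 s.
T = 1.839 years = 5.80388 × 10^7 s
n = 2π / (5.80388 × 10^7 s) = 1.08258 × 10^-7 rad/s ≈ 1.083 × 10^-7 rad/s

Final answer: n = 1.083 × 10^-7 rad/s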